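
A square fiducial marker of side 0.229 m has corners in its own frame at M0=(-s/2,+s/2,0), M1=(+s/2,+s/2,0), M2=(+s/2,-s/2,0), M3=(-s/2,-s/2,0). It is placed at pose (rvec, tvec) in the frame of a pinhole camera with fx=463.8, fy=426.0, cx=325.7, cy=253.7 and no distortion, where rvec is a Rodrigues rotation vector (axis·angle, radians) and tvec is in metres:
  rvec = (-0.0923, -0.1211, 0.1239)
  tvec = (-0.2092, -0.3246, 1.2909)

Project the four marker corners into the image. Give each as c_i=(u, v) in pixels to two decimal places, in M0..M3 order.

Intrinsics K: fx=463.8, fy=426.0, cx=325.7, cy=253.7
Marker side s = 0.229 m; corners in marker frame (Z=0):
  M0 = (-0.1145, +0.1145, 0)
  M1 = (+0.1145, +0.1145, 0)
  M2 = (+0.1145, -0.1145, 0)
  M3 = (-0.1145, -0.1145, 0)
rvec = (-0.0923, -0.1211, 0.1239), |rvec| = θ = 0.19631 rad = 11.247°
Rodrigues: sinθ=0.19505, 1−cosθ=0.01921; R = I + sinθ·[k]× + (1−cosθ)·[k]×²:
    [+0.98504 -0.11753 -0.12602]
    [+0.12868 +0.98810 +0.08423]
    [+0.11462 -0.09919 +0.98844]
t = (-0.2092, -0.3246, 1.2909) m
M0: Pc = R·M0+t = (-0.33544, -0.22620, +1.26642); u = 463.8·(-0.33544)/1.26642 + 325.7 = 202.8502, v = 426.0·(-0.22620)/1.26642 + 253.7 = 177.6119
M1: Pc = R·M1+t = (-0.10987, -0.19673, +1.29267); u = 463.8·(-0.10987)/1.29267 + 325.7 = 286.2792, v = 426.0·(-0.19673)/1.29267 + 253.7 = 188.8678
M2: Pc = R·M2+t = (-0.08296, -0.42300, +1.31538); u = 463.8·(-0.08296)/1.31538 + 325.7 = 296.4502, v = 426.0·(-0.42300)/1.31538 + 253.7 = 116.7056
M3: Pc = R·M3+t = (-0.30853, -0.45247, +1.28913); u = 463.8·(-0.30853)/1.28913 + 325.7 = 214.6983, v = 426.0·(-0.45247)/1.28913 + 253.7 = 104.1787

c0=(202.85, 177.61) c1=(286.28, 188.87) c2=(296.45, 116.71) c3=(214.70, 104.18)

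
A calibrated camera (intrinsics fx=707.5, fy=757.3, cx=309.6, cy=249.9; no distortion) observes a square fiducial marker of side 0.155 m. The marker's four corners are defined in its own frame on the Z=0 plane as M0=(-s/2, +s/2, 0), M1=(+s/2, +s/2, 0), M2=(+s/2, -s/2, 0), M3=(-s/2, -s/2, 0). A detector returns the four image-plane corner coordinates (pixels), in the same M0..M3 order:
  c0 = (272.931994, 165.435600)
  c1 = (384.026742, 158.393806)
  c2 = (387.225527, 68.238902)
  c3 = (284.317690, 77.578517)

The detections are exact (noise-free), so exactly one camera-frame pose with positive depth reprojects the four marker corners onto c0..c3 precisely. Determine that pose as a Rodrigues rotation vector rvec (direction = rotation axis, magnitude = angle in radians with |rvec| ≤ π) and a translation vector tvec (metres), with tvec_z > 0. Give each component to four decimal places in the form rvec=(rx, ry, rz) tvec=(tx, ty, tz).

rvec=(-0.5467, 0.2206, 0.0270) tvec=(0.0311, -0.1787, 1.0088)

Intrinsics K: fx=707.5, fy=757.3, cx=309.6, cy=249.9
Marker side s = 0.155 m; corners in marker frame (Z=0):
  M0 = (-0.0775, +0.0775, 0)
  M1 = (+0.0775, +0.0775, 0)
  M2 = (+0.0775, -0.0775, 0)
  M3 = (-0.0775, -0.0775, 0)
Detected image corners:
  c0 = (272.931994, 165.435600) px
  c1 = (384.026742, 158.393806) px
  c2 = (387.225527, 68.238902) px
  c3 = (284.317690, 77.578517) px
Planar DLT: solve 8×8 A·h = b for H (H[2,2]=1):
  H  [+618.44136 -216.25806 +331.38459]
  H  [-78.18161 +514.44509 +115.72676]
  H  [-0.21332 -0.50817 +1.00000]
B = K⁻¹H; ‖b₁‖=0.991254, ‖b₂‖=0.991254; λ = 2/(‖b₁‖+‖b₂‖) = 1.008823, sign → tz>0 ⇒ λ=+1.008823
r₁ = λ·B[:,0] = (+0.97601,-0.03313,-0.21520); r₂ = λ·B[:,1] = (-0.08403,+0.85448,-0.51265)
r₃ = r₁×r₂ = (+0.20087,+0.51843,+0.83119); SVD([r₁ r₂ r₃]) → R = UVᵀ:
  R  [+0.97601 -0.08403 +0.20087]
  R  [-0.03313 +0.85448 +0.51843]
  R  [-0.21520 -0.51265 +0.83119]
t = (+0.03106, -0.17874, +1.00882) m
tr R = 2.661674; θ = arccos((tr R − 1)/2) = 0.590186 rad = 33.815°
axis k = ((R−Rᵀ)₃₂, (R−Rᵀ)₁₃, (R−Rᵀ)₂₁) / (2 sinθ) = (-0.926372, +0.373822, +0.045726)
rvec = θ·k = (-0.546732, +0.220625, +0.026987)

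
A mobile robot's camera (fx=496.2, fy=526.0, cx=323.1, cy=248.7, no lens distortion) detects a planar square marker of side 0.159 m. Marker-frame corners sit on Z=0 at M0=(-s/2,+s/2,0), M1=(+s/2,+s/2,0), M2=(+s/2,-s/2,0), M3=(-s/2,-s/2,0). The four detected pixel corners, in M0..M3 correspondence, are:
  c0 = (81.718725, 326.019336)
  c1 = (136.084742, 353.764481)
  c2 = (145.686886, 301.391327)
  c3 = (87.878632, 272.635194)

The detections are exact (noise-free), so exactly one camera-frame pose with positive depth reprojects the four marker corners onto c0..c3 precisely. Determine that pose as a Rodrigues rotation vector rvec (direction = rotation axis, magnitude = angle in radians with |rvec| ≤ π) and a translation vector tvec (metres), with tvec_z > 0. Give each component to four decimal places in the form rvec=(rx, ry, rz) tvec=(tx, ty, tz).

rvec=(0.4514, 0.1939, 0.3831) tvec=(-0.5193, 0.1523, 1.2239)

Intrinsics K: fx=496.2, fy=526.0, cx=323.1, cy=248.7
Marker side s = 0.159 m; corners in marker frame (Z=0):
  M0 = (-0.0795, +0.0795, 0)
  M1 = (+0.0795, +0.0795, 0)
  M2 = (+0.0795, -0.0795, 0)
  M3 = (-0.0795, -0.0795, 0)
Detected image corners:
  c0 = (81.718725, 326.019336) px
  c1 = (136.084742, 353.764481) px
  c2 = (145.686886, 301.391327) px
  c3 = (87.878632, 272.635194) px
Planar DLT: solve 8×8 A·h = b for H (H[2,2]=1):
  H  [+343.40278 -7.20896 +112.54656]
  H  [+152.51544 +450.05886 +314.15049]
  H  [-0.07997 +0.37476 +1.00000]
B = K⁻¹H; ‖b₁‖=0.817047, ‖b₂‖=0.817047; λ = 2/(‖b₁‖+‖b₂‖) = 1.223920, sign → tz>0 ⇒ λ=+1.223920
r₁ = λ·B[:,0] = (+0.91077,+0.40116,-0.09788); r₂ = λ·B[:,1] = (-0.31645,+0.83035,+0.45867)
r₃ = r₁×r₂ = (+0.26527,-0.38677,+0.88320); SVD([r₁ r₂ r₃]) → R = UVᵀ:
  R  [+0.91077 -0.31645 +0.26527]
  R  [+0.40116 +0.83035 -0.38677]
  R  [-0.09788 +0.45867 +0.88320]
t = (-0.51935, +0.15229, +1.22392) m
tr R = 2.624314; θ = arccos((tr R − 1)/2) = 0.622957 rad = 35.693°
axis k = ((R−Rᵀ)₃₂, (R−Rᵀ)₁₃, (R−Rᵀ)₂₁) / (2 sinθ) = (+0.724534, +0.311214, +0.614977)
rvec = θ·k = (+0.451353, +0.193873, +0.383104)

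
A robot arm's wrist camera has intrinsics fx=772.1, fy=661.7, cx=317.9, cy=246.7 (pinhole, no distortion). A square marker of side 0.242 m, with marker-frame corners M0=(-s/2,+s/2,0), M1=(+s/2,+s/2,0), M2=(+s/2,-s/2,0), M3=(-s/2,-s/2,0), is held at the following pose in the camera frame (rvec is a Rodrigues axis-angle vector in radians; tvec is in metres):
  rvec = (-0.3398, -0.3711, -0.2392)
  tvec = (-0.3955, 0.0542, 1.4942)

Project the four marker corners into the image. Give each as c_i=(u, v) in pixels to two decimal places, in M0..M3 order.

Intrinsics K: fx=772.1, fy=661.7, cx=317.9, cy=246.7
Marker side s = 0.242 m; corners in marker frame (Z=0):
  M0 = (-0.1210, +0.1210, 0)
  M1 = (+0.1210, +0.1210, 0)
  M2 = (+0.1210, -0.1210, 0)
  M3 = (-0.1210, -0.1210, 0)
rvec = (-0.3398, -0.3711, -0.2392), |rvec| = θ = 0.55713 rad = 31.921°
Rodrigues: sinθ=0.52875, 1−cosθ=0.15122; R = I + sinθ·[k]× + (1−cosθ)·[k]×²:
    [+0.90503 +0.28845 -0.31260]
    [-0.16558 +0.91587 +0.36574]
    [+0.39180 -0.27924 +0.87665]
t = (-0.3955, 0.0542, 1.4942) m
M0: Pc = R·M0+t = (-0.47011, +0.18506, +1.41300); u = 772.1·(-0.47011)/1.41300 + 317.9 = 61.0226, v = 661.7·(+0.18506)/1.41300 + 246.7 = 333.3602
M1: Pc = R·M1+t = (-0.25109, +0.14499, +1.50782); u = 772.1·(-0.25109)/1.50782 + 317.9 = 189.3264, v = 661.7·(+0.14499)/1.50782 + 246.7 = 310.3261
M2: Pc = R·M2+t = (-0.32089, -0.07666, +1.57540); u = 772.1·(-0.32089)/1.57540 + 317.9 = 160.6301, v = 661.7·(-0.07666)/1.57540 + 246.7 = 214.5031
M3: Pc = R·M3+t = (-0.53991, -0.03659, +1.48058); u = 772.1·(-0.53991)/1.48058 + 317.9 = 36.3447, v = 661.7·(-0.03659)/1.48058 + 246.7 = 230.3494

c0=(61.02, 333.36) c1=(189.33, 310.33) c2=(160.63, 214.50) c3=(36.34, 230.35)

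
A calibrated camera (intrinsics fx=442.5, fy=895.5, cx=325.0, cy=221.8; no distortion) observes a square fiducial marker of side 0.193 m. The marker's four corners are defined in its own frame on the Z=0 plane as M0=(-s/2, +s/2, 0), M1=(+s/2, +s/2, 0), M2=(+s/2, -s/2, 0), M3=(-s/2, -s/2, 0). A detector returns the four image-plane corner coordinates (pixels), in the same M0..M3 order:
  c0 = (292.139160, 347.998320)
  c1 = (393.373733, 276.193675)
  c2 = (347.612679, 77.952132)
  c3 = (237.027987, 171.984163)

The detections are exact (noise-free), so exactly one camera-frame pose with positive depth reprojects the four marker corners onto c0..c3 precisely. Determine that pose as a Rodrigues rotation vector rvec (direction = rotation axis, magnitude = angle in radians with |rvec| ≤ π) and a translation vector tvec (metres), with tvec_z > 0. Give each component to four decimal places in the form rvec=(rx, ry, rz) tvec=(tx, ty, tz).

rvec=(0.5225, 0.1555, -0.4167) tvec=(-0.0127, 0.0030, 0.7283)

Intrinsics K: fx=442.5, fy=895.5, cx=325.0, cy=221.8
Marker side s = 0.193 m; corners in marker frame (Z=0):
  M0 = (-0.0965, +0.0965, 0)
  M1 = (+0.0965, +0.0965, 0)
  M2 = (+0.0965, -0.0965, 0)
  M3 = (-0.0965, -0.0965, 0)
Detected image corners:
  c0 = (292.139160, 347.998320) px
  c1 = (393.373733, 276.193675) px
  c2 = (347.612679, 77.952132) px
  c3 = (237.027987, 171.984163) px
Planar DLT: solve 8×8 A·h = b for H (H[2,2]=1):
  H  [+439.07752 +458.91557 +317.30484]
  H  [-500.66840 +1103.11386 +225.49129]
  H  [-0.34084 +0.61974 +1.00000]
B = K⁻¹H; ‖b₁‖=1.373147, ‖b₂‖=1.373147; λ = 2/(‖b₁‖+‖b₂‖) = 0.728254, sign → tz>0 ⇒ λ=+0.728254
r₁ = λ·B[:,0] = (+0.90493,-0.34568,-0.24822); r₂ = λ·B[:,1] = (+0.42379,+0.78531,+0.45133)
r₃ = r₁×r₂ = (+0.03891,-0.51361,+0.85714); SVD([r₁ r₂ r₃]) → R = UVᵀ:
  R  [+0.90493 +0.42379 +0.03891]
  R  [-0.34568 +0.78531 -0.51361]
  R  [-0.24822 +0.45133 +0.85714]
t = (-0.01266, +0.00300, +0.72825) m
tr R = 2.547375; θ = arccos((tr R − 1)/2) = 0.686156 rad = 39.314°
axis k = ((R−Rᵀ)₃₂, (R−Rᵀ)₁₃, (R−Rᵀ)₂₁) / (2 sinθ) = (+0.761513, +0.226592, -0.607251)
rvec = θ·k = (+0.522516, +0.155477, -0.416669)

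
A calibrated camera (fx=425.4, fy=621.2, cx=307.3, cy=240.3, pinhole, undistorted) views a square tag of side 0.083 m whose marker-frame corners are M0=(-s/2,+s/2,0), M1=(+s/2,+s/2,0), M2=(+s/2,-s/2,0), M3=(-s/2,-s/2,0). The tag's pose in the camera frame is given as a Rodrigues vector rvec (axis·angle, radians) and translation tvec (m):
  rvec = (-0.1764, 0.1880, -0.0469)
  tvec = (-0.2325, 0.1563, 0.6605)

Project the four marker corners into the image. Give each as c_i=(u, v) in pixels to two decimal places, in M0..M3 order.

Intrinsics K: fx=425.4, fy=621.2, cx=307.3, cy=240.3
Marker side s = 0.083 m; corners in marker frame (Z=0):
  M0 = (-0.0415, +0.0415, 0)
  M1 = (+0.0415, +0.0415, 0)
  M2 = (+0.0415, -0.0415, 0)
  M3 = (-0.0415, -0.0415, 0)
rvec = (-0.1764, 0.1880, -0.0469), |rvec| = θ = 0.26203 rad = 15.013°
Rodrigues: sinθ=0.25904, 1−cosθ=0.03413; R = I + sinθ·[k]× + (1−cosθ)·[k]×²:
    [+0.98134 +0.02988 +0.18997]
    [-0.06285 +0.98344 +0.17000]
    [-0.18174 -0.17877 +0.96696]
t = (-0.2325, 0.1563, 0.6605) m
M0: Pc = R·M0+t = (-0.27199, +0.19972, +0.66062); u = 425.4·(-0.27199)/0.66062 + 307.3 = 132.1584, v = 621.2·(+0.19972)/0.66062 + 240.3 = 428.1025
M1: Pc = R·M1+t = (-0.19053, +0.19450, +0.64554); u = 425.4·(-0.19053)/0.64554 + 307.3 = 181.7406, v = 621.2·(+0.19450)/0.64554 + 240.3 = 427.4709
M2: Pc = R·M2+t = (-0.19301, +0.11288, +0.66038); u = 425.4·(-0.19301)/0.66038 + 307.3 = 182.9643, v = 621.2·(+0.11288)/0.66038 + 240.3 = 346.4825
M3: Pc = R·M3+t = (-0.27447, +0.11810, +0.67546); u = 425.4·(-0.27447)/0.67546 + 307.3 = 134.4440, v = 621.2·(+0.11810)/0.67546 + 240.3 = 348.9088

c0=(132.16, 428.10) c1=(181.74, 427.47) c2=(182.96, 346.48) c3=(134.44, 348.91)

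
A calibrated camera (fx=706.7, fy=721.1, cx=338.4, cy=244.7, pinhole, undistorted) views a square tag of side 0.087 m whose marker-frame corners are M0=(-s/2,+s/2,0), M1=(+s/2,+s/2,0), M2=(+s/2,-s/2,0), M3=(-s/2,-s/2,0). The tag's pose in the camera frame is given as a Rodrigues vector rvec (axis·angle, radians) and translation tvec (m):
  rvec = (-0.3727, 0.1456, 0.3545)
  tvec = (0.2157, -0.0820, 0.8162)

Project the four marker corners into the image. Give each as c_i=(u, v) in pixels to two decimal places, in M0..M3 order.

c0=(477.41, 193.41) c1=(552.49, 216.90) c2=(572.27, 151.38) c3=(499.35, 130.08)

Intrinsics K: fx=706.7, fy=721.1, cx=338.4, cy=244.7
Marker side s = 0.087 m; corners in marker frame (Z=0):
  M0 = (-0.0435, +0.0435, 0)
  M1 = (+0.0435, +0.0435, 0)
  M2 = (+0.0435, -0.0435, 0)
  M3 = (-0.0435, -0.0435, 0)
rvec = (-0.3727, 0.1456, 0.3545), |rvec| = θ = 0.53458 rad = 30.629°
Rodrigues: sinθ=0.50948, 1−cosθ=0.13952; R = I + sinθ·[k]× + (1−cosθ)·[k]×²:
    [+0.92830 -0.36435 +0.07426]
    [+0.31136 +0.87083 +0.38040]
    [-0.20327 -0.33000 +0.92184]
t = (0.2157, -0.0820, 0.8162) m
M0: Pc = R·M0+t = (+0.15947, -0.05766, +0.81069); u = 706.7·(+0.15947)/0.81069 + 338.4 = 477.4147, v = 721.1·(-0.05766)/0.81069 + 244.7 = 193.4092
M1: Pc = R·M1+t = (+0.24023, -0.03057, +0.79300); u = 706.7·(+0.24023)/0.79300 + 338.4 = 552.4873, v = 721.1·(-0.03057)/0.79300 + 244.7 = 216.8977
M2: Pc = R·M2+t = (+0.27193, -0.10634, +0.82171); u = 706.7·(+0.27193)/0.82171 + 338.4 = 572.2687, v = 721.1·(-0.10634)/0.82171 + 244.7 = 151.3833
M3: Pc = R·M3+t = (+0.19117, -0.13343, +0.83940); u = 706.7·(+0.19117)/0.83940 + 338.4 = 499.3471, v = 721.1·(-0.13343)/0.83940 + 244.7 = 130.0783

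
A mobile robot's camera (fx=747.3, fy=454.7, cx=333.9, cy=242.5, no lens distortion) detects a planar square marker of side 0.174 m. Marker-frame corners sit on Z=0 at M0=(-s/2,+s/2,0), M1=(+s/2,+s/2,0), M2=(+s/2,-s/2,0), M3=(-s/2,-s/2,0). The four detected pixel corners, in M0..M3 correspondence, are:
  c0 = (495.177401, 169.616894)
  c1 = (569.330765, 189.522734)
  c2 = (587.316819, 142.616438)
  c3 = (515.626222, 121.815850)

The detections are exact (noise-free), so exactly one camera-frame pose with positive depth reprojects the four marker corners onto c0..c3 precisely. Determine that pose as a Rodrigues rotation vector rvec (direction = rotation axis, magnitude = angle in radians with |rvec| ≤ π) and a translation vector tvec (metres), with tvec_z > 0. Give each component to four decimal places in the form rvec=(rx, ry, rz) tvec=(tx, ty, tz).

rvec=(-0.1816, -0.2963, 0.3197) tvec=(0.4159, -0.2842, 1.4897)

Intrinsics K: fx=747.3, fy=454.7, cx=333.9, cy=242.5
Marker side s = 0.174 m; corners in marker frame (Z=0):
  M0 = (-0.0870, +0.0870, 0)
  M1 = (+0.0870, +0.0870, 0)
  M2 = (+0.0870, -0.0870, 0)
  M3 = (-0.0870, -0.0870, 0)
Detected image corners:
  c0 = (495.177401, 169.616894) px
  c1 = (569.330765, 189.522734) px
  c2 = (587.316819, 142.616438) px
  c3 = (515.626222, 121.815850) px
Planar DLT: solve 8×8 A·h = b for H (H[2,2]=1):
  H  [+512.46077 -190.88199 +542.53418]
  H  [+143.89415 +248.93683 +155.73950]
  H  [+0.17248 -0.14864 +1.00000]
B = K⁻¹H; ‖b₁‖=0.671293, ‖b₂‖=0.671293; λ = 2/(‖b₁‖+‖b₂‖) = 1.489663, sign → tz>0 ⇒ λ=+1.489663
r₁ = λ·B[:,0] = (+0.90673,+0.33439,+0.25694); r₂ = λ·B[:,1] = (-0.28157,+0.93364,-0.22143)
r₃ = r₁×r₂ = (-0.31393,+0.12843,+0.94072); SVD([r₁ r₂ r₃]) → R = UVᵀ:
  R  [+0.90673 -0.28157 -0.31393]
  R  [+0.33439 +0.93364 +0.12843]
  R  [+0.25694 -0.22143 +0.94072]
t = (+0.41589, -0.28424, +1.48966) m
tr R = 2.781098; θ = arccos((tr R − 1)/2) = 0.472246 rad = 27.058°
axis k = ((R−Rᵀ)₃₂, (R−Rᵀ)₁₃, (R−Rᵀ)₂₁) / (2 sinθ) = (-0.384550, -0.627481, +0.677044)
rvec = θ·k = (-0.181602, -0.296325, +0.319731)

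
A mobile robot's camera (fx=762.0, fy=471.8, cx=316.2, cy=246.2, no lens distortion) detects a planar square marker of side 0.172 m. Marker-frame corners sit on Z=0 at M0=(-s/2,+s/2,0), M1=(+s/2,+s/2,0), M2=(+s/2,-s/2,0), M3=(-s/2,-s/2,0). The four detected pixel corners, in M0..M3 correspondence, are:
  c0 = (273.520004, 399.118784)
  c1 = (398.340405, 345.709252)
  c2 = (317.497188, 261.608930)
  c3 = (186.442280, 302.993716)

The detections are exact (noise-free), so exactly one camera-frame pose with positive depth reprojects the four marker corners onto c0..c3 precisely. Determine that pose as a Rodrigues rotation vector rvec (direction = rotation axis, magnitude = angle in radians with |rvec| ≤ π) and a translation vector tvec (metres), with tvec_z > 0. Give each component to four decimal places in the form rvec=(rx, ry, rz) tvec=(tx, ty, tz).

Intrinsics K: fx=762.0, fy=471.8, cx=316.2, cy=246.2
Marker side s = 0.172 m; corners in marker frame (Z=0):
  M0 = (-0.0860, +0.0860, 0)
  M1 = (+0.0860, +0.0860, 0)
  M2 = (+0.0860, -0.0860, 0)
  M3 = (-0.0860, -0.0860, 0)
Detected image corners:
  c0 = (273.520004, 399.118784) px
  c1 = (398.340405, 345.709252) px
  c2 = (317.497188, 261.608930) px
  c3 = (186.442280, 302.993716) px
Planar DLT: solve 8×8 A·h = b for H (H[2,2]=1):
  H  [+946.18243 +437.72373 +297.12617]
  H  [-49.99447 +466.88892 +325.30596]
  H  [+0.68752 -0.16788 +1.00000]
B = K⁻¹H; ‖b₁‖=1.266253, ‖b₂‖=1.266252; λ = 2/(‖b₁‖+‖b₂‖) = 0.789732, sign → tz>0 ⇒ λ=+0.789732
r₁ = λ·B[:,0] = (+0.75531,-0.36702,+0.54296); r₂ = λ·B[:,1] = (+0.50867,+0.85069,-0.13258)
r₃ = r₁×r₂ = (-0.41323,+0.37632,+0.82923); SVD([r₁ r₂ r₃]) → R = UVᵀ:
  R  [+0.75531 +0.50867 -0.41323]
  R  [-0.36702 +0.85069 +0.37632]
  R  [+0.54296 -0.13258 +0.82923]
t = (-0.01977, +0.13241, +0.78973) m
tr R = 2.435233; θ = arccos((tr R − 1)/2) = 0.770422 rad = 44.142°
axis k = ((R−Rᵀ)₃₂, (R−Rᵀ)₁₃, (R−Rᵀ)₂₁) / (2 sinθ) = (-0.365358, -0.686487, -0.628688)
rvec = θ·k = (-0.281480, -0.528885, -0.484355)

rvec=(-0.2815, -0.5289, -0.4844) tvec=(-0.0198, 0.1324, 0.7897)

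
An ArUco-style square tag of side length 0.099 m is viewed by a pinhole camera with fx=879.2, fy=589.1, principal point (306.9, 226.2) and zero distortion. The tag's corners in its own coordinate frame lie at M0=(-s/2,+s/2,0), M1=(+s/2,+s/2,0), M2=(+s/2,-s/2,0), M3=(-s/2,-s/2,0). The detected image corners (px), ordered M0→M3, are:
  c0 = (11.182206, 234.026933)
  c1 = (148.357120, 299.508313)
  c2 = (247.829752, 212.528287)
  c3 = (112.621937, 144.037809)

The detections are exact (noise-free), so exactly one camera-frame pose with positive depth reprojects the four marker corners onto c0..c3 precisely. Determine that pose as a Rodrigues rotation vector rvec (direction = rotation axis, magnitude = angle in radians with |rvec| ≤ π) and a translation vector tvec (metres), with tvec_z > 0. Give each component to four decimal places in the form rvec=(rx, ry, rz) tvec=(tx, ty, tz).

rvec=(0.0848, -0.1354, 0.6521) tvec=(-0.1046, -0.0027, 0.5221)

Intrinsics K: fx=879.2, fy=589.1, cx=306.9, cy=226.2
Marker side s = 0.099 m; corners in marker frame (Z=0):
  M0 = (-0.0495, +0.0495, 0)
  M1 = (+0.0495, +0.0495, 0)
  M2 = (+0.0495, -0.0495, 0)
  M3 = (-0.0495, -0.0495, 0)
Detected image corners:
  c0 = (11.182206, 234.026933) px
  c1 = (148.357120, 299.508313) px
  c2 = (247.829752, 212.528287) px
  c3 = (112.621937, 144.037809) px
Planar DLT: solve 8×8 A·h = b for H (H[2,2]=1):
  H  [+1413.57196 -1005.60011 +130.80816]
  H  [+741.39419 +908.91134 +223.15931]
  H  [+0.29130 +0.06897 +1.00000]
B = K⁻¹H; ‖b₁‖=1.915223, ‖b₂‖=1.915223; λ = 2/(‖b₁‖+‖b₂‖) = 0.522133, sign → tz>0 ⇒ λ=+0.522133
r₁ = λ·B[:,0] = (+0.78639,+0.59871,+0.15209); r₂ = λ·B[:,1] = (-0.60977,+0.79176,+0.03601)
r₃ = r₁×r₂ = (-0.09886,-0.12106,+0.98771); SVD([r₁ r₂ r₃]) → R = UVᵀ:
  R  [+0.78639 -0.60977 -0.09886]
  R  [+0.59871 +0.79176 -0.12106]
  R  [+0.15209 +0.03601 +0.98771]
t = (-0.10458, -0.00270, +0.52213) m
tr R = 2.565861; θ = arccos((tr R − 1)/2) = 0.671434 rad = 38.470°
axis k = ((R−Rᵀ)₃₂, (R−Rᵀ)₁₃, (R−Rᵀ)₂₁) / (2 sinθ) = (+0.126240, -0.201699, +0.971278)
rvec = θ·k = (+0.084762, -0.135428, +0.652149)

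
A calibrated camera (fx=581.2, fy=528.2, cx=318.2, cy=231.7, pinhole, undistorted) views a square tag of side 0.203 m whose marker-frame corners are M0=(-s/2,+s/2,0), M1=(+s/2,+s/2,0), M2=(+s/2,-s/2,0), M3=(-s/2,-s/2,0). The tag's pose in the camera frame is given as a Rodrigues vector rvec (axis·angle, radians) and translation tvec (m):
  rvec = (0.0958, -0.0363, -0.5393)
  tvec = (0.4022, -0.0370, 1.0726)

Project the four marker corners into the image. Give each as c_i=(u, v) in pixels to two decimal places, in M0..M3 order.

c0=(515.37, 281.43) c1=(608.38, 230.46) c2=(557.27, 144.35) c3=(462.37, 196.15)

Intrinsics K: fx=581.2, fy=528.2, cx=318.2, cy=231.7
Marker side s = 0.203 m; corners in marker frame (Z=0):
  M0 = (-0.1015, +0.1015, 0)
  M1 = (+0.1015, +0.1015, 0)
  M2 = (+0.1015, -0.1015, 0)
  M3 = (-0.1015, -0.1015, 0)
rvec = (0.0958, -0.0363, -0.5393), |rvec| = θ = 0.54894 rad = 31.452°
Rodrigues: sinθ=0.52179, 1−cosθ=0.14692; R = I + sinθ·[k]× + (1−cosθ)·[k]×²:
    [+0.85755 +0.51092 -0.05969]
    [-0.51432 +0.85372 -0.08152]
    [+0.00931 +0.10061 +0.99488]
t = (0.4022, -0.0370, 1.0726) m
M0: Pc = R·M0+t = (+0.36702, +0.10186, +1.08187); u = 581.2·(+0.36702)/1.08187 + 318.2 = 515.3691, v = 528.2·(+0.10186)/1.08187 + 231.7 = 281.4289
M1: Pc = R·M1+t = (+0.54110, -0.00255, +1.08376); u = 581.2·(+0.54110)/1.08376 + 318.2 = 608.3827, v = 528.2·(-0.00255)/1.08376 + 231.7 = 230.4569
M2: Pc = R·M2+t = (+0.43738, -0.17586, +1.06333); u = 581.2·(+0.43738)/1.06333 + 318.2 = 557.2658, v = 528.2·(-0.17586)/1.06333 + 231.7 = 144.3457
M3: Pc = R·M3+t = (+0.26330, -0.07145, +1.06144); u = 581.2·(+0.26330)/1.06144 + 318.2 = 462.3715, v = 528.2·(-0.07145)/1.06144 + 231.7 = 196.1450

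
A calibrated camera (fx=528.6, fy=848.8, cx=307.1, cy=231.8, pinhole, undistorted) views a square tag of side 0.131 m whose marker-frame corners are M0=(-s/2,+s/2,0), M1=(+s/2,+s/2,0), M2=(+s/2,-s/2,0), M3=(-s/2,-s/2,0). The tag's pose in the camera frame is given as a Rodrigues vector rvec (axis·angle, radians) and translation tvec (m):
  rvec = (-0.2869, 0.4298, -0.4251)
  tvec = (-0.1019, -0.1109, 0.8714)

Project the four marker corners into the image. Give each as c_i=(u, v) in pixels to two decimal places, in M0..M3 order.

Intrinsics K: fx=528.6, fy=848.8, cx=307.1, cy=231.8
Marker side s = 0.131 m; corners in marker frame (Z=0):
  M0 = (-0.0655, +0.0655, 0)
  M1 = (+0.0655, +0.0655, 0)
  M2 = (+0.0655, -0.0655, 0)
  M3 = (-0.0655, -0.0655, 0)
rvec = (-0.2869, 0.4298, -0.4251), |rvec| = θ = 0.66914 rad = 38.339°
Rodrigues: sinθ=0.62031, 1−cosθ=0.21565; R = I + sinθ·[k]× + (1−cosθ)·[k]×²:
    [+0.82400 +0.33469 +0.45718]
    [-0.45347 +0.87332 +0.17797]
    [-0.33970 -0.35396 +0.87139]
t = (-0.1019, -0.1109, 0.8714) m
M0: Pc = R·M0+t = (-0.13395, -0.02400, +0.87047); u = 528.6·(-0.13395)/0.87047 + 307.1 = 225.7576, v = 848.8·(-0.02400)/0.87047 + 231.8 = 208.4021
M1: Pc = R·M1+t = (-0.02601, -0.08340, +0.82597); u = 528.6·(-0.02601)/0.82597 + 307.1 = 290.4568, v = 848.8·(-0.08340)/0.82597 + 231.8 = 146.0949
M2: Pc = R·M2+t = (-0.06985, -0.19780, +0.87233); u = 528.6·(-0.06985)/0.87233 + 307.1 = 264.7734, v = 848.8·(-0.19780)/0.87233 + 231.8 = 39.3316
M3: Pc = R·M3+t = (-0.17779, -0.13840, +0.91683); u = 528.6·(-0.17779)/0.91683 + 307.1 = 204.5930, v = 848.8·(-0.13840)/0.91683 + 231.8 = 103.6696

c0=(225.76, 208.40) c1=(290.46, 146.09) c2=(264.77, 39.33) c3=(204.59, 103.67)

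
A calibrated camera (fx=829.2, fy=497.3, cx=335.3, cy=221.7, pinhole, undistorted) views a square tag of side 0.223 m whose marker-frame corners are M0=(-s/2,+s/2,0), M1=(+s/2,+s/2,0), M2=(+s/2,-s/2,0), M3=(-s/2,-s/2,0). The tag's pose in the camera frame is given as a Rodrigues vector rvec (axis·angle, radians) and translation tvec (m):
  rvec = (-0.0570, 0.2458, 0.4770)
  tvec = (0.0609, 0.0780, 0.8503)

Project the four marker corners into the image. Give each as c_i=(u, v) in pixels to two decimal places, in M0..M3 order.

c0=(253.78, 293.65) c1=(441.42, 358.75) c2=(545.16, 239.20) c3=(350.86, 181.57)

Intrinsics K: fx=829.2, fy=497.3, cx=335.3, cy=221.7
Marker side s = 0.223 m; corners in marker frame (Z=0):
  M0 = (-0.1115, +0.1115, 0)
  M1 = (+0.1115, +0.1115, 0)
  M2 = (+0.1115, -0.1115, 0)
  M3 = (-0.1115, -0.1115, 0)
rvec = (-0.0570, 0.2458, 0.4770), |rvec| = θ = 0.53963 rad = 30.918°
Rodrigues: sinθ=0.51381, 1−cosθ=0.14210; R = I + sinθ·[k]× + (1−cosθ)·[k]×²:
    [+0.85949 -0.46102 +0.22078]
    [+0.44735 +0.88738 +0.11149]
    [-0.24731 +0.00294 +0.96893]
t = (0.0609, 0.0780, 0.8503) m
M0: Pc = R·M0+t = (-0.08634, +0.12706, +0.87820); u = 829.2·(-0.08634)/0.87820 + 335.3 = 253.7808, v = 497.3·(+0.12706)/0.87820 + 221.7 = 293.6525
M1: Pc = R·M1+t = (+0.10533, +0.22682, +0.82305); u = 829.2·(+0.10533)/0.82305 + 335.3 = 441.4155, v = 497.3·(+0.22682)/0.82305 + 221.7 = 358.7494
M2: Pc = R·M2+t = (+0.20814, +0.02894, +0.82240); u = 829.2·(+0.20814)/0.82240 + 335.3 = 545.1584, v = 497.3·(+0.02894)/0.82240 + 221.7 = 239.1975
M3: Pc = R·M3+t = (+0.01647, -0.07082, +0.87755); u = 829.2·(+0.01647)/0.87755 + 335.3 = 350.8637, v = 497.3·(-0.07082)/0.87755 + 221.7 = 181.5653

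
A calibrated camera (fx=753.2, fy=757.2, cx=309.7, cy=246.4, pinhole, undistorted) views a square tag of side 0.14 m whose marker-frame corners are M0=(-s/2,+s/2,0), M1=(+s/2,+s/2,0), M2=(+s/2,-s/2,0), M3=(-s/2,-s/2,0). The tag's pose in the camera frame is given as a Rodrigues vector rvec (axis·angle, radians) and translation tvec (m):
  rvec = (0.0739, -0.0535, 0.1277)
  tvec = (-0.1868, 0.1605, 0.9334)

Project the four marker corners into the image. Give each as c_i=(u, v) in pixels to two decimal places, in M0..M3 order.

c0=(95.92, 425.50) c1=(208.59, 438.04) c2=(222.12, 327.62) c3=(108.38, 313.97)

Intrinsics K: fx=753.2, fy=757.2, cx=309.7, cy=246.4
Marker side s = 0.14 m; corners in marker frame (Z=0):
  M0 = (-0.0700, +0.0700, 0)
  M1 = (+0.0700, +0.0700, 0)
  M2 = (+0.0700, -0.0700, 0)
  M3 = (-0.0700, -0.0700, 0)
rvec = (0.0739, -0.0535, 0.1277), |rvec| = θ = 0.15694 rad = 8.992°
Rodrigues: sinθ=0.15630, 1−cosθ=0.01229; R = I + sinθ·[k]× + (1−cosθ)·[k]×²:
    [+0.99043 -0.12915 -0.04857]
    [+0.12520 +0.98914 -0.07701]
    [+0.05799 +0.07019 +0.99585]
t = (-0.1868, 0.1605, 0.9334) m
M0: Pc = R·M0+t = (-0.26517, +0.22098, +0.93425); u = 753.2·(-0.26517)/0.93425 + 309.7 = 95.9180, v = 757.2·(+0.22098)/0.93425 + 246.4 = 425.4975
M1: Pc = R·M1+t = (-0.12651, +0.23850, +0.94237); u = 753.2·(-0.12651)/0.94237 + 309.7 = 208.5857, v = 757.2·(+0.23850)/0.94237 + 246.4 = 438.0389
M2: Pc = R·M2+t = (-0.10843, +0.10002, +0.93255); u = 753.2·(-0.10843)/0.93255 + 309.7 = 222.1238, v = 757.2·(+0.10002)/0.93255 + 246.4 = 327.6170
M3: Pc = R·M3+t = (-0.24709, +0.08250, +0.92443); u = 753.2·(-0.24709)/0.92443 + 309.7 = 108.3774, v = 757.2·(+0.08250)/0.92443 + 246.4 = 313.9727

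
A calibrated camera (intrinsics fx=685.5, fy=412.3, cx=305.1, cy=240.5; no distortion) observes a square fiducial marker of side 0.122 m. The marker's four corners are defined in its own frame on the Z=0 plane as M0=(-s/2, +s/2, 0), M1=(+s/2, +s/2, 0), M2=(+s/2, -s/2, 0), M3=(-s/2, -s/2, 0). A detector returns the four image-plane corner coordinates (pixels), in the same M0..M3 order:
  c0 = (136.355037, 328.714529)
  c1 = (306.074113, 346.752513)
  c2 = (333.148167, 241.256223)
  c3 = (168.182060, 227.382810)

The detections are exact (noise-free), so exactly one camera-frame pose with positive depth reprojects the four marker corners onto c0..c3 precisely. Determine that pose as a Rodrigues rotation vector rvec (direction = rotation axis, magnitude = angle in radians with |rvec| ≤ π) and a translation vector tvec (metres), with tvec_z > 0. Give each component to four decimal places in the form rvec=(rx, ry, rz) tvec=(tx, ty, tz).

rvec=(-0.1479, 0.1288, 0.1486) tvec=(-0.0496, 0.0522, 0.4833)

Intrinsics K: fx=685.5, fy=412.3, cx=305.1, cy=240.5
Marker side s = 0.122 m; corners in marker frame (Z=0):
  M0 = (-0.0610, +0.0610, 0)
  M1 = (+0.0610, +0.0610, 0)
  M2 = (+0.0610, -0.0610, 0)
  M3 = (-0.0610, -0.0610, 0)
Detected image corners:
  c0 = (136.355037, 328.714529) px
  c1 = (306.074113, 346.752513) px
  c2 = (333.148167, 241.256223) px
  c3 = (168.182060, 227.382810) px
Planar DLT: solve 8×8 A·h = b for H (H[2,2]=1):
  H  [+1303.75264 -308.55880 +234.73250]
  H  [+48.57367 +766.35189 +284.99386]
  H  [-0.28639 -0.28321 +1.00000]
B = K⁻¹H; ‖b₁‖=2.069179, ‖b₂‖=2.069179; λ = 2/(‖b₁‖+‖b₂‖) = 0.483284, sign → tz>0 ⇒ λ=+0.483284
r₁ = λ·B[:,0] = (+0.98076,+0.13767,-0.13841); r₂ = λ·B[:,1] = (-0.15662,+0.97813,-0.13687)
r₃ = r₁×r₂ = (+0.11654,+0.15591,+0.98087); SVD([r₁ r₂ r₃]) → R = UVᵀ:
  R  [+0.98076 -0.15662 +0.11654]
  R  [+0.13767 +0.97813 +0.15591]
  R  [-0.13841 -0.13687 +0.98087]
t = (-0.04961, +0.05215, +0.48328) m
tr R = 2.939761; θ = arccos((tr R − 1)/2) = 0.246057 rad = 14.098°
axis k = ((R−Rᵀ)₃₂, (R−Rᵀ)₁₃, (R−Rᵀ)₂₁) / (2 sinθ) = (-0.601001, +0.523330, +0.604090)
rvec = θ·k = (-0.147881, +0.128769, +0.148641)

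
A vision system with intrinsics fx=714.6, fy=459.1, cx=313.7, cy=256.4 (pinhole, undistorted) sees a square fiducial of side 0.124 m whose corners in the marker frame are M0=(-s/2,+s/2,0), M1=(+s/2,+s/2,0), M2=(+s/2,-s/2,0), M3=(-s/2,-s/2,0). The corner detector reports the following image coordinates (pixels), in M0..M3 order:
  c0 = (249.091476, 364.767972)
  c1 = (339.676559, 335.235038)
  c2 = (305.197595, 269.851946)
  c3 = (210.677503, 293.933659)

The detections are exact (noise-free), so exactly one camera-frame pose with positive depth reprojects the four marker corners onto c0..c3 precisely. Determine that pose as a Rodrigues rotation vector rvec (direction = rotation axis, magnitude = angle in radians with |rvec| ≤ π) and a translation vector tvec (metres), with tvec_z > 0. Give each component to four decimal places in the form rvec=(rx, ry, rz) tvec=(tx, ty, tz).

Intrinsics K: fx=714.6, fy=459.1, cx=313.7, cy=256.4
Marker side s = 0.124 m; corners in marker frame (Z=0):
  M0 = (-0.0620, +0.0620, 0)
  M1 = (+0.0620, +0.0620, 0)
  M2 = (+0.0620, -0.0620, 0)
  M3 = (-0.0620, -0.0620, 0)
Detected image corners:
  c0 = (249.091476, 364.767972) px
  c1 = (339.676559, 335.235038) px
  c2 = (305.197595, 269.851946) px
  c3 = (210.677503, 293.933659) px
Planar DLT: solve 8×8 A·h = b for H (H[2,2]=1):
  H  [+932.91437 +314.46615 +278.18618]
  H  [-2.81156 +572.60601 +315.54778]
  H  [+0.67569 +0.07679 +1.00000]
B = K⁻¹H; ‖b₁‖=1.273369, ‖b₂‖=1.273369; λ = 2/(‖b₁‖+‖b₂‖) = 0.785319, sign → tz>0 ⇒ λ=+0.785319
r₁ = λ·B[:,0] = (+0.79230,-0.30116,+0.53063); r₂ = λ·B[:,1] = (+0.31911,+0.94580,+0.06031)
r₃ = r₁×r₂ = (-0.52003,+0.12155,+0.84546); SVD([r₁ r₂ r₃]) → R = UVᵀ:
  R  [+0.79230 +0.31911 -0.52003]
  R  [-0.30116 +0.94580 +0.12155]
  R  [+0.53063 +0.06031 +0.84546]
t = (-0.03903, +0.10118, +0.78532) m
tr R = 2.583551; θ = arccos((tr R − 1)/2) = 0.657086 rad = 37.648°
axis k = ((R−Rᵀ)₃₂, (R−Rᵀ)₁₃, (R−Rᵀ)₂₁) / (2 sinθ) = (-0.050129, -0.860050, -0.507741)
rvec = θ·k = (-0.032939, -0.565127, -0.333630)

rvec=(-0.0329, -0.5651, -0.3336) tvec=(-0.0390, 0.1012, 0.7853)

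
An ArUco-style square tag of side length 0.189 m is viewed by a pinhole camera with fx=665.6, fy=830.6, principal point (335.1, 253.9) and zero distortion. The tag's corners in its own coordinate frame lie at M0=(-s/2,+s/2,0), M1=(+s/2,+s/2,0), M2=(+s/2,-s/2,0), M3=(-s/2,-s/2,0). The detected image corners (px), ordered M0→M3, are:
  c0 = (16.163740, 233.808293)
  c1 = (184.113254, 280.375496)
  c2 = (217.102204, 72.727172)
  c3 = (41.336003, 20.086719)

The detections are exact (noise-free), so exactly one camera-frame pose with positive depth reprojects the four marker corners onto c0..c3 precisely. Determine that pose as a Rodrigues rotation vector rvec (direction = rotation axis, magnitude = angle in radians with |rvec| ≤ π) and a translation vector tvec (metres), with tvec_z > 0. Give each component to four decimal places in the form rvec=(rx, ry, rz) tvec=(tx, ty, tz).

Intrinsics K: fx=665.6, fy=830.6, cx=335.1, cy=253.9
Marker side s = 0.189 m; corners in marker frame (Z=0):
  M0 = (-0.0945, +0.0945, 0)
  M1 = (+0.0945, +0.0945, 0)
  M2 = (+0.0945, -0.0945, 0)
  M3 = (-0.0945, -0.0945, 0)
Detected image corners:
  c0 = (16.163740, 233.808293) px
  c1 = (184.113254, 280.375496) px
  c2 = (217.102204, 72.727172) px
  c3 = (41.336003, 20.086719) px
Planar DLT: solve 8×8 A·h = b for H (H[2,2]=1):
  H  [+919.37201 -124.65907 +115.07528]
  H  [+276.05443 +1153.48137 +154.51645]
  H  [+0.09219 +0.25625 +1.00000]
B = K⁻¹H; ‖b₁‖=1.372174, ‖b₂‖=1.372174; λ = 2/(‖b₁‖+‖b₂‖) = 0.728771, sign → tz>0 ⇒ λ=+0.728771
r₁ = λ·B[:,0] = (+0.97280,+0.22167,+0.06718); r₂ = λ·B[:,1] = (-0.23051,+0.95498,+0.18675)
r₃ = r₁×r₂ = (-0.02276,-0.19716,+0.98011); SVD([r₁ r₂ r₃]) → R = UVᵀ:
  R  [+0.97280 -0.23051 -0.02276]
  R  [+0.22167 +0.95498 -0.19716]
  R  [+0.06718 +0.18675 +0.98011]
t = (-0.24091, -0.08720, +0.72877) m
tr R = 2.907893; θ = arccos((tr R − 1)/2) = 0.304668 rad = 17.456°
axis k = ((R−Rᵀ)₃₂, (R−Rᵀ)₁₃, (R−Rᵀ)₂₁) / (2 sinθ) = (+0.639893, -0.149920, +0.753698)
rvec = θ·k = (+0.194955, -0.045676, +0.229628)

rvec=(0.1950, -0.0457, 0.2296) tvec=(-0.2409, -0.0872, 0.7288)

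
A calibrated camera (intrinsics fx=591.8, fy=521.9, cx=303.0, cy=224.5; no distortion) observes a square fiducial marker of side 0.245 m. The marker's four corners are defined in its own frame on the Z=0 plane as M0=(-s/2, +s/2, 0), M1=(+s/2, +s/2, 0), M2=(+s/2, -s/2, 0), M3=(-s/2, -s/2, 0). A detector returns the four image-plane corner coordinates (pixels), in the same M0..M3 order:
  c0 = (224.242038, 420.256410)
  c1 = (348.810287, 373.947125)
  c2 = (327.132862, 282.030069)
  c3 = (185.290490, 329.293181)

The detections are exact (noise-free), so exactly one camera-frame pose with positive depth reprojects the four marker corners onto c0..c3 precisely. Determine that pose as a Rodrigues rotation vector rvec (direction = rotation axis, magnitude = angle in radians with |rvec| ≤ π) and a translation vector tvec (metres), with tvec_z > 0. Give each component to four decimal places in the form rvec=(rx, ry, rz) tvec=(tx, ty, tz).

Intrinsics K: fx=591.8, fy=521.9, cx=303.0, cy=224.5
Marker side s = 0.245 m; corners in marker frame (Z=0):
  M0 = (-0.1225, +0.1225, 0)
  M1 = (+0.1225, +0.1225, 0)
  M2 = (+0.1225, -0.1225, 0)
  M3 = (-0.1225, -0.1225, 0)
Detected image corners:
  c0 = (224.242038, 420.256410) px
  c1 = (348.810287, 373.947125) px
  c2 = (327.132862, 282.030069) px
  c3 = (185.290490, 329.293181) px
Planar DLT: solve 8×8 A·h = b for H (H[2,2]=1):
  H  [+597.08981 +253.86154 +273.93335]
  H  [-119.01130 +542.91432 +353.49975]
  H  [+0.20444 +0.48278 +1.00000]
B = K⁻¹H; ‖b₁‖=0.979455, ‖b₂‖=0.979455; λ = 2/(‖b₁‖+‖b₂‖) = 1.020976, sign → tz>0 ⇒ λ=+1.020976
r₁ = λ·B[:,0] = (+0.92323,-0.32261,+0.20873); r₂ = λ·B[:,1] = (+0.18560,+0.85006,+0.49291)
r₃ = r₁×r₂ = (-0.33645,-0.41633,+0.84467); SVD([r₁ r₂ r₃]) → R = UVᵀ:
  R  [+0.92323 +0.18560 -0.33645]
  R  [-0.32261 +0.85006 -0.41633]
  R  [+0.20873 +0.49291 +0.84467]
t = (-0.05015, +0.25236, +1.02098) m
tr R = 2.617961; θ = arccos((tr R − 1)/2) = 0.628380 rad = 36.004°
axis k = ((R−Rᵀ)₃₂, (R−Rᵀ)₁₃, (R−Rᵀ)₂₁) / (2 sinθ) = (+0.773377, -0.463719, -0.432265)
rvec = θ·k = (+0.485975, -0.291392, -0.271627)

rvec=(0.4860, -0.2914, -0.2716) tvec=(-0.0501, 0.2524, 1.0210)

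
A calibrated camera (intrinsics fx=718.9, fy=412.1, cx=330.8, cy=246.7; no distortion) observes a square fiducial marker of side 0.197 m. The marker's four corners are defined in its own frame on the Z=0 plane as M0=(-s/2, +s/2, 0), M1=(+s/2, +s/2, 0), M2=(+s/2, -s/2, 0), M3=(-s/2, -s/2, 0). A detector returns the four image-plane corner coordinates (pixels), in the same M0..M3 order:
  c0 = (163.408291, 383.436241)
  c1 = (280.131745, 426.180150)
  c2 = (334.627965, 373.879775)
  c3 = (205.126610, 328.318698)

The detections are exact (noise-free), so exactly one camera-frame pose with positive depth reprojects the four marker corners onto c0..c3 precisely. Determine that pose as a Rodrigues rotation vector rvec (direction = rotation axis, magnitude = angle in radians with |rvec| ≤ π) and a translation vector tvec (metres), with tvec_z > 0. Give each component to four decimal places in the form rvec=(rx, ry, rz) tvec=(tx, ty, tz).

Intrinsics K: fx=718.9, fy=412.1, cx=330.8, cy=246.7
Marker side s = 0.197 m; corners in marker frame (Z=0):
  M0 = (-0.0985, +0.0985, 0)
  M1 = (+0.0985, +0.0985, 0)
  M2 = (+0.0985, -0.0985, 0)
  M3 = (-0.0985, -0.0985, 0)
Detected image corners:
  c0 = (163.408291, 383.436241) px
  c1 = (280.131745, 426.180150) px
  c2 = (334.627965, 373.879775) px
  c3 = (205.126610, 328.318698) px
Planar DLT: solve 8×8 A·h = b for H (H[2,2]=1):
  H  [+592.36612 -126.41332 +243.92658]
  H  [+176.05703 +453.19892 +378.94219]
  H  [-0.12629 +0.47751 +1.00000]
B = K⁻¹H; ‖b₁‖=1.023171, ‖b₂‖=1.023171; λ = 2/(‖b₁‖+‖b₂‖) = 0.977354, sign → tz>0 ⇒ λ=+0.977354
r₁ = λ·B[:,0] = (+0.86212,+0.49143,-0.12343); r₂ = λ·B[:,1] = (-0.38661,+0.79544,+0.46669)
r₃ = r₁×r₂ = (+0.32753,-0.35463,+0.87576); SVD([r₁ r₂ r₃]) → R = UVᵀ:
  R  [+0.86212 -0.38661 +0.32753]
  R  [+0.49143 +0.79544 -0.35463]
  R  [-0.12343 +0.46669 +0.87576]
t = (-0.11811, +0.31363, +0.97735) m
tr R = 2.533332; θ = arccos((tr R − 1)/2) = 0.697164 rad = 39.945°
axis k = ((R−Rᵀ)₃₂, (R−Rᵀ)₁₃, (R−Rᵀ)₂₁) / (2 sinθ) = (+0.639614, +0.351187, +0.683784)
rvec = θ·k = (+0.445916, +0.244835, +0.476710)

rvec=(0.4459, 0.2448, 0.4767) tvec=(-0.1181, 0.3136, 0.9774)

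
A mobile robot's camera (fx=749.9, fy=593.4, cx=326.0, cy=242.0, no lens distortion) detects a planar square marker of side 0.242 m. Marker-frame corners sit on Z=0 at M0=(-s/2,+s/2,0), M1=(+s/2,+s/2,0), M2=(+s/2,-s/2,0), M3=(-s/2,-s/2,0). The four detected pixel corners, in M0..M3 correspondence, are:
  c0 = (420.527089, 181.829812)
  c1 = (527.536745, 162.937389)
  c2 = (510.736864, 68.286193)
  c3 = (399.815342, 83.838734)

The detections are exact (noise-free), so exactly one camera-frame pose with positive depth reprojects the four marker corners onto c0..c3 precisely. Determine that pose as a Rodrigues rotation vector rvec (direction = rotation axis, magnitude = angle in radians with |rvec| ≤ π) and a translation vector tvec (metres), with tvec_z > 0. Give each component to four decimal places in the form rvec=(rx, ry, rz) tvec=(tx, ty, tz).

Intrinsics K: fx=749.9, fy=593.4, cx=326.0, cy=242.0
Marker side s = 0.242 m; corners in marker frame (Z=0):
  M0 = (-0.1210, +0.1210, 0)
  M1 = (+0.1210, +0.1210, 0)
  M2 = (+0.1210, -0.1210, 0)
  M3 = (-0.1210, -0.1210, 0)
Detected image corners:
  c0 = (420.527089, 181.829812) px
  c1 = (527.536745, 162.937389) px
  c2 = (510.736864, 68.286193) px
  c3 = (399.815342, 83.838734) px
Planar DLT: solve 8×8 A·h = b for H (H[2,2]=1):
  H  [+526.69969 +133.09680 +465.87619]
  H  [-50.80326 +412.78939 +124.75062]
  H  [+0.16474 +0.11999 +1.00000]
B = K⁻¹H; ‖b₁‖=0.669570, ‖b₂‖=0.669570; λ = 2/(‖b₁‖+‖b₂‖) = 1.493496, sign → tz>0 ⇒ λ=+1.493496
r₁ = λ·B[:,0] = (+0.94201,-0.22820,+0.24604); r₂ = λ·B[:,1] = (+0.18717,+0.96584,+0.17921)
r₃ = r₁×r₂ = (-0.27853,-0.12277,+0.95255); SVD([r₁ r₂ r₃]) → R = UVᵀ:
  R  [+0.94201 +0.18717 -0.27853]
  R  [-0.22820 +0.96584 -0.12277]
  R  [+0.24604 +0.17921 +0.95255]
t = (+0.27858, -0.29510, +1.49350) m
tr R = 2.860407; θ = arccos((tr R − 1)/2) = 0.375829 rad = 21.533°
axis k = ((R−Rᵀ)₃₂, (R−Rᵀ)₁₃, (R−Rᵀ)₂₁) / (2 sinθ) = (+0.411357, -0.714576, -0.565833)
rvec = θ·k = (+0.154600, -0.268558, -0.212656)

rvec=(0.1546, -0.2686, -0.2127) tvec=(0.2786, -0.2951, 1.4935)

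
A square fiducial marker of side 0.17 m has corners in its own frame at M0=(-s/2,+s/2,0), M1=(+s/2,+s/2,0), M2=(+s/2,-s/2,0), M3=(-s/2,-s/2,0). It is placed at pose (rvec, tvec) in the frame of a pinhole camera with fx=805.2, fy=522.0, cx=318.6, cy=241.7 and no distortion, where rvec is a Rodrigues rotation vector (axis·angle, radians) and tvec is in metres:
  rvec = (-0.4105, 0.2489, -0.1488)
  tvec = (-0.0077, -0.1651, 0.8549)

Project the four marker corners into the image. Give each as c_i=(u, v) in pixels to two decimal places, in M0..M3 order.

Intrinsics K: fx=805.2, fy=522.0, cx=318.6, cy=241.7
Marker side s = 0.17 m; corners in marker frame (Z=0):
  M0 = (-0.0850, +0.0850, 0)
  M1 = (+0.0850, +0.0850, 0)
  M2 = (+0.0850, -0.0850, 0)
  M3 = (-0.0850, -0.0850, 0)
rvec = (-0.4105, 0.2489, -0.1488), |rvec| = θ = 0.50260 rad = 28.797°
Rodrigues: sinθ=0.48170, 1−cosθ=0.12367; R = I + sinθ·[k]× + (1−cosθ)·[k]×²:
    [+0.95883 +0.09259 +0.26846]
    [-0.19263 +0.90666 +0.37530]
    [-0.20865 -0.41157 +0.88717]
t = (-0.0077, -0.1651, 0.8549) m
M0: Pc = R·M0+t = (-0.08133, -0.07166, +0.83765); u = 805.2·(-0.08133)/0.83765 + 318.6 = 240.4207, v = 522.0·(-0.07166)/0.83765 + 241.7 = 197.0438
M1: Pc = R·M1+t = (+0.08167, -0.10441, +0.80218); u = 805.2·(+0.08167)/0.80218 + 318.6 = 400.5784, v = 522.0·(-0.10441)/0.80218 + 241.7 = 173.7594
M2: Pc = R·M2+t = (+0.06593, -0.25854, +0.87215); u = 805.2·(+0.06593)/0.87215 + 318.6 = 379.4693, v = 522.0·(-0.25854)/0.87215 + 241.7 = 86.9578
M3: Pc = R·M3+t = (-0.09707, -0.22579, +0.90762); u = 805.2·(-0.09707)/0.90762 + 318.6 = 232.4827, v = 522.0·(-0.22579)/0.90762 + 241.7 = 111.8396

c0=(240.42, 197.04) c1=(400.58, 173.76) c2=(379.47, 86.96) c3=(232.48, 111.84)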